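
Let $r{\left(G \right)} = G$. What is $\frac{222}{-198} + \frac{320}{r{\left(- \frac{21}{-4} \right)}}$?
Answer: $\frac{4607}{77} \approx 59.831$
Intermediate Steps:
$\frac{222}{-198} + \frac{320}{r{\left(- \frac{21}{-4} \right)}} = \frac{222}{-198} + \frac{320}{\left(-21\right) \frac{1}{-4}} = 222 \left(- \frac{1}{198}\right) + \frac{320}{\left(-21\right) \left(- \frac{1}{4}\right)} = - \frac{37}{33} + \frac{320}{\frac{21}{4}} = - \frac{37}{33} + 320 \cdot \frac{4}{21} = - \frac{37}{33} + \frac{1280}{21} = \frac{4607}{77}$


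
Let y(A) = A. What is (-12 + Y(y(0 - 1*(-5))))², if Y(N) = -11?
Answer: 529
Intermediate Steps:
(-12 + Y(y(0 - 1*(-5))))² = (-12 - 11)² = (-23)² = 529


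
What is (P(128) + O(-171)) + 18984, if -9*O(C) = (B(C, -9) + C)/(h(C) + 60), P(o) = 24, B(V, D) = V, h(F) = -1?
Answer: 1121510/59 ≈ 19009.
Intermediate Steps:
O(C) = -2*C/531 (O(C) = -(C + C)/(9*(-1 + 60)) = -2*C/(9*59) = -2*C/531)
(P(128) + O(-171)) + 18984 = (24 - 2/531*(-171)) + 18984 = (24 + 38/59) + 18984 = 1454/59 + 18984 = 1121510/59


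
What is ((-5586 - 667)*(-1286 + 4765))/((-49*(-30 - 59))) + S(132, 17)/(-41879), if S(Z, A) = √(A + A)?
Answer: -443963/89 - √34/41879 ≈ -4988.4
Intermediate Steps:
S(Z, A) = √2*√A (S(Z, A) = √(2*A) = √2*√A)
((-5586 - 667)*(-1286 + 4765))/((-49*(-30 - 59))) + S(132, 17)/(-41879) = ((-5586 - 667)*(-1286 + 4765))/((-49*(-30 - 59))) + (√2*√17)/(-41879) = (-6253*3479)/((-49*(-89))) + √34*(-1/41879) = -21754187/4361 - √34/41879 = -21754187*1/4361 - √34/41879 = -443963/89 - √34/41879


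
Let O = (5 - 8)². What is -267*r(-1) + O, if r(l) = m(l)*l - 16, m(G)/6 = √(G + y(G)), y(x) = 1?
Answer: 4281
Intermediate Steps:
O = 9 (O = (-3)² = 9)
m(G) = 6*√(1 + G) (m(G) = 6*√(G + 1) = 6*√(1 + G))
r(l) = -16 + 6*l*√(1 + l) (r(l) = (6*√(1 + l))*l - 16 = 6*l*√(1 + l) - 16 = -16 + 6*l*√(1 + l))
-267*r(-1) + O = -267*(-16 + 6*(-1)*√(1 - 1)) + 9 = -267*(-16 + 6*(-1)*√0) + 9 = -267*(-16 + 6*(-1)*0) + 9 = -267*(-16 + 0) + 9 = -267*(-16) + 9 = 4272 + 9 = 4281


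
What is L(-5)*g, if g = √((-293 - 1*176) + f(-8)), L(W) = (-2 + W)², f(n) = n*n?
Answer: 441*I*√5 ≈ 986.11*I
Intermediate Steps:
f(n) = n²
g = 9*I*√5 (g = √((-293 - 1*176) + (-8)²) = √((-293 - 176) + 64) = √(-469 + 64) = √(-405) = 9*I*√5 ≈ 20.125*I)
L(-5)*g = (-2 - 5)²*(9*I*√5) = (-7)²*(9*I*√5) = 49*(9*I*√5) = 441*I*√5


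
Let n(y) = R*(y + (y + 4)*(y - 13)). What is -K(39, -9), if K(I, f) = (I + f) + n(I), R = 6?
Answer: -6972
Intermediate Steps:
n(y) = 6*y + 6*(-13 + y)*(4 + y) (n(y) = 6*(y + (y + 4)*(y - 13)) = 6*(y + (4 + y)*(-13 + y)) = 6*(y + (-13 + y)*(4 + y)) = 6*y + 6*(-13 + y)*(4 + y))
K(I, f) = -312 + f - 47*I + 6*I² (K(I, f) = (I + f) + (-312 - 48*I + 6*I²) = -312 + f - 47*I + 6*I²)
-K(39, -9) = -(-312 - 9 - 47*39 + 6*39²) = -(-312 - 9 - 1833 + 6*1521) = -(-312 - 9 - 1833 + 9126) = -1*6972 = -6972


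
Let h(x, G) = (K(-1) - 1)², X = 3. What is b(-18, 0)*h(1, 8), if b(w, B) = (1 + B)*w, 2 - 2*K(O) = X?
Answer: -81/2 ≈ -40.500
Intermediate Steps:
K(O) = -½ (K(O) = 1 - ½*3 = 1 - 3/2 = -½)
b(w, B) = w*(1 + B)
h(x, G) = 9/4 (h(x, G) = (-½ - 1)² = (-3/2)² = 9/4)
b(-18, 0)*h(1, 8) = -18*(1 + 0)*(9/4) = -18*1*(9/4) = -18*9/4 = -81/2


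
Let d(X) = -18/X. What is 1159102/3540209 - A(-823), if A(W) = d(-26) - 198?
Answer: 9095704411/46022717 ≈ 197.64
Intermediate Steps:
A(W) = -2565/13 (A(W) = -18/(-26) - 198 = -18*(-1/26) - 198 = 9/13 - 198 = -2565/13)
1159102/3540209 - A(-823) = 1159102/3540209 - 1*(-2565/13) = 1159102*(1/3540209) + 2565/13 = 1159102/3540209 + 2565/13 = 9095704411/46022717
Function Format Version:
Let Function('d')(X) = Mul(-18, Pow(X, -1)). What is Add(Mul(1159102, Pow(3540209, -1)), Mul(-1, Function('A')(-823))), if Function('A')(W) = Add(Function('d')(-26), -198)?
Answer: Rational(9095704411, 46022717) ≈ 197.64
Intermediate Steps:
Function('A')(W) = Rational(-2565, 13) (Function('A')(W) = Add(Mul(-18, Pow(-26, -1)), -198) = Add(Mul(-18, Rational(-1, 26)), -198) = Add(Rational(9, 13), -198) = Rational(-2565, 13))
Add(Mul(1159102, Pow(3540209, -1)), Mul(-1, Function('A')(-823))) = Add(Mul(1159102, Pow(3540209, -1)), Mul(-1, Rational(-2565, 13))) = Add(Mul(1159102, Rational(1, 3540209)), Rational(2565, 13)) = Add(Rational(1159102, 3540209), Rational(2565, 13)) = Rational(9095704411, 46022717)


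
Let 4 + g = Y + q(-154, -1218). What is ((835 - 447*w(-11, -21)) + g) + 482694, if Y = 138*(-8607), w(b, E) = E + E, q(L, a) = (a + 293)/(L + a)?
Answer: -940459799/1372 ≈ -6.8547e+5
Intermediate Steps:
q(L, a) = (293 + a)/(L + a)
w(b, E) = 2*E
Y = -1187766
g = -1629619515/1372 (g = -4 + (-1187766 + (293 - 1218)/(-154 - 1218)) = -4 + (-1187766 - 925/(-1372)) = -4 + (-1187766 - 1/1372*(-925)) = -4 + (-1187766 + 925/1372) = -4 - 1629614027/1372 = -1629619515/1372 ≈ -1.1878e+6)
((835 - 447*w(-11, -21)) + g) + 482694 = ((835 - 894*(-21)) - 1629619515/1372) + 482694 = ((835 - 447*(-42)) - 1629619515/1372) + 482694 = ((835 + 18774) - 1629619515/1372) + 482694 = (19609 - 1629619515/1372) + 482694 = -1602715967/1372 + 482694 = -940459799/1372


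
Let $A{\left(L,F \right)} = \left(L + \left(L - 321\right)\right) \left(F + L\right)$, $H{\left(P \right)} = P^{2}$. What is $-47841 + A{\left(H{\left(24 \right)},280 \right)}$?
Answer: $663495$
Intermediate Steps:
$A{\left(L,F \right)} = \left(-321 + 2 L\right) \left(F + L\right)$ ($A{\left(L,F \right)} = \left(L + \left(-321 + L\right)\right) \left(F + L\right) = \left(-321 + 2 L\right) \left(F + L\right)$)
$-47841 + A{\left(H{\left(24 \right)},280 \right)} = -47841 + \left(\left(-321\right) 280 - 321 \cdot 24^{2} + 2 \left(24^{2}\right)^{2} + 2 \cdot 280 \cdot 24^{2}\right) = -47841 + \left(-89880 - 184896 + 2 \cdot 576^{2} + 2 \cdot 280 \cdot 576\right) = -47841 + \left(-89880 - 184896 + 2 \cdot 331776 + 322560\right) = -47841 + \left(-89880 - 184896 + 663552 + 322560\right) = -47841 + 711336 = 663495$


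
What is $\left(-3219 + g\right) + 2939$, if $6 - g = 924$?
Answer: $-1198$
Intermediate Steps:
$g = -918$ ($g = 6 - 924 = -918$)
$\left(-3219 + g\right) + 2939 = \left(-3219 - 918\right) + 2939 = -4137 + 2939 = -1198$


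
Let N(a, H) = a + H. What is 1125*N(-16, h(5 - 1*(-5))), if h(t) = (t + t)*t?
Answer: 207000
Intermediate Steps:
h(t) = 2*t² (h(t) = (2*t)*t = 2*t²)
N(a, H) = H + a
1125*N(-16, h(5 - 1*(-5))) = 1125*(2*(5 - 1*(-5))² - 16) = 1125*(2*(5 + 5)² - 16) = 1125*(2*10² - 16) = 1125*(2*100 - 16) = 1125*(200 - 16) = 1125*184 = 207000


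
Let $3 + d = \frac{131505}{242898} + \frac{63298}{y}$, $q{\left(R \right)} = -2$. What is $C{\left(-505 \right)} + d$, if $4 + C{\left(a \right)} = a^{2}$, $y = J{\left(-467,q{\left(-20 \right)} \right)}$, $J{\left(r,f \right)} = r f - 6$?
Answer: $\frac{4791578090203}{18784112} \approx 2.5509 \cdot 10^{5}$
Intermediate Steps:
$J{\left(r,f \right)} = -6 + f r$ ($J{\left(r,f \right)} = f r - 6 = -6 + f r$)
$y = 928$ ($y = -6 - -934 = -6 + 934 = 928$)
$C{\left(a \right)} = -4 + a^{2}$
$d = \frac{1235063851}{18784112}$ ($d = -3 + \left(\frac{131505}{242898} + \frac{63298}{928}\right) = -3 + \left(131505 \cdot \frac{1}{242898} + 63298 \cdot \frac{1}{928}\right) = -3 + \left(\frac{43835}{80966} + \frac{31649}{464}\right) = -3 + \frac{1291416187}{18784112} = \frac{1235063851}{18784112} \approx 65.75$)
$C{\left(-505 \right)} + d = \left(-4 + \left(-505\right)^{2}\right) + \frac{1235063851}{18784112} = \left(-4 + 255025\right) + \frac{1235063851}{18784112} = 255021 + \frac{1235063851}{18784112} = \frac{4791578090203}{18784112}$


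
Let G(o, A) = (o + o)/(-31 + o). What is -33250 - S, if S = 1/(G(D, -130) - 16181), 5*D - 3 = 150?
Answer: -543105499/16334 ≈ -33250.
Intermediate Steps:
D = 153/5 (D = 3/5 + (1/5)*150 = 3/5 + 30 = 153/5 ≈ 30.600)
G(o, A) = 2*o/(-31 + o) (G(o, A) = (2*o)/(-31 + o) = 2*o/(-31 + o))
S = -1/16334 (S = 1/(2*(153/5)/(-31 + 153/5) - 16181) = 1/(2*(153/5)/(-2/5) - 16181) = 1/(2*(153/5)*(-5/2) - 16181) = 1/(-153 - 16181) = 1/(-16334) = -1/16334 ≈ -6.1222e-5)
-33250 - S = -33250 - 1*(-1/16334) = -33250 + 1/16334 = -543105499/16334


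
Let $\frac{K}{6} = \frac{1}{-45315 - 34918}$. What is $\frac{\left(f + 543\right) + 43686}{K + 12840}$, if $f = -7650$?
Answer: $\frac{978280969}{343397238} \approx 2.8488$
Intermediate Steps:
$K = - \frac{6}{80233}$ ($K = \frac{6}{-45315 - 34918} = \frac{6}{-80233} = 6 \left(- \frac{1}{80233}\right) = - \frac{6}{80233} \approx -7.4782 \cdot 10^{-5}$)
$\frac{\left(f + 543\right) + 43686}{K + 12840} = \frac{\left(-7650 + 543\right) + 43686}{- \frac{6}{80233} + 12840} = \frac{-7107 + 43686}{\frac{1030191714}{80233}} = 36579 \cdot \frac{80233}{1030191714} = \frac{978280969}{343397238}$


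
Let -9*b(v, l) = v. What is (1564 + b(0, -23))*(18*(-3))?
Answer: -84456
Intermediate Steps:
b(v, l) = -v/9
(1564 + b(0, -23))*(18*(-3)) = (1564 - 1/9*0)*(18*(-3)) = (1564 + 0)*(-54) = 1564*(-54) = -84456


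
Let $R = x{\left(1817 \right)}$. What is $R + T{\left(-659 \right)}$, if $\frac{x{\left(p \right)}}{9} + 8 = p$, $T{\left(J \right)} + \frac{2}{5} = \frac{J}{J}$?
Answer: $\frac{81408}{5} \approx 16282.0$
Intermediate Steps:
$T{\left(J \right)} = \frac{3}{5}$ ($T{\left(J \right)} = - \frac{2}{5} + \frac{J}{J} = - \frac{2}{5} + 1 = \frac{3}{5}$)
$x{\left(p \right)} = -72 + 9 p$
$R = 16281$ ($R = -72 + 9 \cdot 1817 = -72 + 16353 = 16281$)
$R + T{\left(-659 \right)} = 16281 + \frac{3}{5} = \frac{81408}{5}$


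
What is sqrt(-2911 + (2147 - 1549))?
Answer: 3*I*sqrt(257) ≈ 48.094*I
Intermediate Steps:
sqrt(-2911 + (2147 - 1549)) = sqrt(-2911 + 598) = sqrt(-2313) = 3*I*sqrt(257)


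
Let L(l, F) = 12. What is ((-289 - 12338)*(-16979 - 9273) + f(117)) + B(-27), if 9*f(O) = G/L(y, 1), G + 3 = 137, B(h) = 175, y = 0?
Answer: 17900145733/54 ≈ 3.3148e+8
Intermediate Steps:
G = 134 (G = -3 + 137 = 134)
f(O) = 67/54 (f(O) = (134/12)/9 = (134*(1/12))/9 = (⅑)*(67/6) = 67/54)
((-289 - 12338)*(-16979 - 9273) + f(117)) + B(-27) = ((-289 - 12338)*(-16979 - 9273) + 67/54) + 175 = (-12627*(-26252) + 67/54) + 175 = (331484004 + 67/54) + 175 = 17900136283/54 + 175 = 17900145733/54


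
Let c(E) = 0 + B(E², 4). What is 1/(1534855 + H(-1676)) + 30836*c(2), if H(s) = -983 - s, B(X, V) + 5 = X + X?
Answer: 142050474385/1535548 ≈ 92508.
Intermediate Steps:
B(X, V) = -5 + 2*X (B(X, V) = -5 + (X + X) = -5 + 2*X)
c(E) = -5 + 2*E² (c(E) = 0 + (-5 + 2*E²) = -5 + 2*E²)
1/(1534855 + H(-1676)) + 30836*c(2) = 1/(1534855 + (-983 - 1*(-1676))) + 30836*(-5 + 2*2²) = 1/(1534855 + (-983 + 1676)) + 30836*(-5 + 2*4) = 1/(1534855 + 693) + 30836*(-5 + 8) = 1/1535548 + 30836*3 = 1/1535548 + 92508 = 142050474385/1535548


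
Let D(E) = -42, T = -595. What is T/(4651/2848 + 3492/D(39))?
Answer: 697760/95587 ≈ 7.2997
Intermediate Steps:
T/(4651/2848 + 3492/D(39)) = -595/(4651/2848 + 3492/(-42)) = -595/(4651*(1/2848) + 3492*(-1/42)) = -595/(4651/2848 - 582/7) = -595/(-1624979/19936) = -595*(-19936/1624979) = 697760/95587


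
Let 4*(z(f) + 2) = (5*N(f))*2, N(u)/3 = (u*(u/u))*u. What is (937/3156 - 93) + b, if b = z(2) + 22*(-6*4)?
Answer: -1870571/3156 ≈ -592.70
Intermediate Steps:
N(u) = 3*u² (N(u) = 3*((u*(u/u))*u) = 3*((u*1)*u) = 3*(u*u) = 3*u²)
z(f) = -2 + 15*f²/2 (z(f) = -2 + ((5*(3*f²))*2)/4 = -2 + ((15*f²)*2)/4 = -2 + (30*f²)/4 = -2 + 15*f²/2)
b = -500 (b = (-2 + (15/2)*2²) + 22*(-6*4) = (-2 + (15/2)*4) + 22*(-24) = (-2 + 30) - 528 = 28 - 528 = -500)
(937/3156 - 93) + b = (937/3156 - 93) - 500 = -292571/3156 - 500 = -1870571/3156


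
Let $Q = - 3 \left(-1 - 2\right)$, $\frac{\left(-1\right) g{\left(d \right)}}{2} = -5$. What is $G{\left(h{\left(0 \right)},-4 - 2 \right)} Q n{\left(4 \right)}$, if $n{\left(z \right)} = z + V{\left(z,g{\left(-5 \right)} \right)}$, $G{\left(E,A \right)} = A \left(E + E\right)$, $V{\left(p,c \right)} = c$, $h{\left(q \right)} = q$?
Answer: $0$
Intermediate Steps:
$g{\left(d \right)} = 10$ ($g{\left(d \right)} = \left(-2\right) \left(-5\right) = 10$)
$G{\left(E,A \right)} = 2 A E$ ($G{\left(E,A \right)} = A 2 E = 2 A E$)
$n{\left(z \right)} = 10 + z$ ($n{\left(z \right)} = z + 10 = 10 + z$)
$Q = 9$ ($Q = \left(-3\right) \left(-3\right) = 9$)
$G{\left(h{\left(0 \right)},-4 - 2 \right)} Q n{\left(4 \right)} = 2 \left(-4 - 2\right) 0 \cdot 9 \left(10 + 4\right) = 2 \left(-4 - 2\right) 0 \cdot 9 \cdot 14 = 2 \left(-6\right) 0 \cdot 9 \cdot 14 = 0 \cdot 9 \cdot 14 = 0 \cdot 14 = 0$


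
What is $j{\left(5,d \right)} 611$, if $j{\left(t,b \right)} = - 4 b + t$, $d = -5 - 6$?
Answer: $29939$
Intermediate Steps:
$d = -11$ ($d = -5 - 6 = -11$)
$j{\left(t,b \right)} = t - 4 b$
$j{\left(5,d \right)} 611 = \left(5 - -44\right) 611 = \left(5 + 44\right) 611 = 49 \cdot 611 = 29939$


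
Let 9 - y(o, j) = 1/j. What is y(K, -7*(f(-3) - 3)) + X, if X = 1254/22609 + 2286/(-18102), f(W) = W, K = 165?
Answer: 3644684317/409268118 ≈ 8.9054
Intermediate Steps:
X = -4830711/68211353 (X = 1254*(1/22609) + 2286*(-1/18102) = 1254/22609 - 381/3017 = -4830711/68211353 ≈ -0.070820)
y(o, j) = 9 - 1/j
y(K, -7*(f(-3) - 3)) + X = (9 - 1/((-7*(-3 - 3)))) - 4830711/68211353 = (9 - 1/((-7*(-6)))) - 4830711/68211353 = (9 - 1/42) - 4830711/68211353 = 377/42 - 4830711/68211353 = 3644684317/409268118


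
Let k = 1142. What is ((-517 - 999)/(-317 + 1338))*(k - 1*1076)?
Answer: -100056/1021 ≈ -97.998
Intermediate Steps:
((-517 - 999)/(-317 + 1338))*(k - 1*1076) = ((-517 - 999)/(-317 + 1338))*(1142 - 1*1076) = (-1516/1021)*(1142 - 1076) = -1516*1/1021*66 = -1516/1021*66 = -100056/1021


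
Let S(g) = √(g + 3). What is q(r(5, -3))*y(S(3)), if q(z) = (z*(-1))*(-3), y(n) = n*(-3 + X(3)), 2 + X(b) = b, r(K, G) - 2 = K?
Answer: -42*√6 ≈ -102.88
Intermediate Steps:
r(K, G) = 2 + K
X(b) = -2 + b
S(g) = √(3 + g)
y(n) = -2*n (y(n) = n*(-3 + (-2 + 3)) = n*(-3 + 1) = n*(-2) = -2*n)
q(z) = 3*z (q(z) = -z*(-3) = 3*z)
q(r(5, -3))*y(S(3)) = (3*(2 + 5))*(-2*√(3 + 3)) = (3*7)*(-2*√6) = 21*(-2*√6) = -42*√6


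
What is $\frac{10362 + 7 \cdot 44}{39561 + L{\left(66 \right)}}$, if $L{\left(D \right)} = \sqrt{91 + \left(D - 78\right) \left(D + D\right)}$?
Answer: $\frac{19187085}{71139737} - \frac{485 i \sqrt{1493}}{71139737} \approx 0.26971 - 0.00026343 i$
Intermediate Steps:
$L{\left(D \right)} = \sqrt{91 + 2 D \left(-78 + D\right)}$ ($L{\left(D \right)} = \sqrt{91 + \left(-78 + D\right) 2 D} = \sqrt{91 + 2 D \left(-78 + D\right)}$)
$\frac{10362 + 7 \cdot 44}{39561 + L{\left(66 \right)}} = \frac{10362 + 7 \cdot 44}{39561 + \sqrt{91 - 10296 + 2 \cdot 66^{2}}} = \frac{10362 + 308}{39561 + \sqrt{91 - 10296 + 2 \cdot 4356}} = \frac{10670}{39561 + \sqrt{91 - 10296 + 8712}} = \frac{10670}{39561 + \sqrt{-1493}} = \frac{10670}{39561 + i \sqrt{1493}}$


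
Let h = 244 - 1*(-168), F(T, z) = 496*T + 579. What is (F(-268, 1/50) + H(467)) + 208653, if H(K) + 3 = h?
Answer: 76713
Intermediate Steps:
F(T, z) = 579 + 496*T
h = 412 (h = 244 + 168 = 412)
H(K) = 409 (H(K) = -3 + 412 = 409)
(F(-268, 1/50) + H(467)) + 208653 = ((579 + 496*(-268)) + 409) + 208653 = ((579 - 132928) + 409) + 208653 = (-132349 + 409) + 208653 = -131940 + 208653 = 76713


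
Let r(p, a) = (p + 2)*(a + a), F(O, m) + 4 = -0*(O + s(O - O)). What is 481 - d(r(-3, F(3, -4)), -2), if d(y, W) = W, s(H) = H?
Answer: 483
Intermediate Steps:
F(O, m) = -4 (F(O, m) = -4 - 0*(O + (O - O)) = -4 - 0*(O + 0) = -4 - 0*O = -4 - 5*0 = -4 + 0 = -4)
r(p, a) = 2*a*(2 + p) (r(p, a) = (2 + p)*(2*a) = 2*a*(2 + p))
481 - d(r(-3, F(3, -4)), -2) = 481 - 1*(-2) = 481 + 2 = 483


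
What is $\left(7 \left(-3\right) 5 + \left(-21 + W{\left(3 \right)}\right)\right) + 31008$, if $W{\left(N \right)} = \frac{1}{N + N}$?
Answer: $\frac{185293}{6} \approx 30882.0$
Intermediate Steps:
$W{\left(N \right)} = \frac{1}{2 N}$
$\left(7 \left(-3\right) 5 + \left(-21 + W{\left(3 \right)}\right)\right) + 31008 = \left(7 \left(-3\right) 5 - \left(21 - \frac{1}{2 \cdot 3}\right)\right) + 31008 = \left(\left(-21\right) 5 + \left(-21 + \frac{1}{2} \cdot \frac{1}{3}\right)\right) + 31008 = \left(-105 + \left(-21 + \frac{1}{6}\right)\right) + 31008 = \left(-105 - \frac{125}{6}\right) + 31008 = - \frac{755}{6} + 31008 = \frac{185293}{6}$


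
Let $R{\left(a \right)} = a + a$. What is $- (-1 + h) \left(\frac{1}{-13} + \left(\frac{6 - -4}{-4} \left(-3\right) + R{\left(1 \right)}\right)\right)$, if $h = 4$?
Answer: $- \frac{735}{26} \approx -28.269$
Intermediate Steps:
$R{\left(a \right)} = 2 a$
$- (-1 + h) \left(\frac{1}{-13} + \left(\frac{6 - -4}{-4} \left(-3\right) + R{\left(1 \right)}\right)\right) = - (-1 + 4) \left(\frac{1}{-13} + \left(\frac{6 - -4}{-4} \left(-3\right) + 2 \cdot 1\right)\right) = \left(-1\right) 3 \left(- \frac{1}{13} + \left(\left(6 + 4\right) \left(- \frac{1}{4}\right) \left(-3\right) + 2\right)\right) = - 3 \left(- \frac{1}{13} + \left(10 \left(- \frac{1}{4}\right) \left(-3\right) + 2\right)\right) = - 3 \left(- \frac{1}{13} + \left(\left(- \frac{5}{2}\right) \left(-3\right) + 2\right)\right) = - 3 \left(- \frac{1}{13} + \left(\frac{15}{2} + 2\right)\right) = - 3 \left(- \frac{1}{13} + \frac{19}{2}\right) = \left(-3\right) \frac{245}{26} = - \frac{735}{26}$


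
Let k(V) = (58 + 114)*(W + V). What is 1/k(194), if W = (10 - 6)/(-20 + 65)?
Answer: 45/1502248 ≈ 2.9955e-5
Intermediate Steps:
W = 4/45 ≈ 0.088889
k(V) = 688/45 + 172*V (k(V) = (58 + 114)*(4/45 + V) = 172*(4/45 + V) = 688/45 + 172*V)
1/k(194) = 1/(688/45 + 172*194) = 1/(688/45 + 33368) = 1/(1502248/45) = 45/1502248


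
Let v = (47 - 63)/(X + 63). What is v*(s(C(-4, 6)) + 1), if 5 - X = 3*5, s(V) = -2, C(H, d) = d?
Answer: 16/53 ≈ 0.30189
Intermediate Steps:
X = -10 (X = 5 - 3*5 = 5 - 1*15 = 5 - 15 = -10)
v = -16/53 (v = (47 - 63)/(-10 + 63) = -16/53 ≈ -0.30189)
v*(s(C(-4, 6)) + 1) = -16*(-2 + 1)/53 = -16/53*(-1) = 16/53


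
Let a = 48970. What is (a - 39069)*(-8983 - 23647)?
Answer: -323069630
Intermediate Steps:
(a - 39069)*(-8983 - 23647) = (48970 - 39069)*(-8983 - 23647) = 9901*(-32630) = -323069630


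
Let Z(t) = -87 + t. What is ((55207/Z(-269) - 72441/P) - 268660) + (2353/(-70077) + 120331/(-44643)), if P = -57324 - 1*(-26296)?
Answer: -387057663154687444357/1439863795674402 ≈ -2.6882e+5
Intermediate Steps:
P = -31028 (P = -57324 + 26296 = -31028)
((55207/Z(-269) - 72441/P) - 268660) + (2353/(-70077) + 120331/(-44643)) = ((55207/(-87 - 269) - 72441/(-31028)) - 268660) + (2353/(-70077) + 120331/(-44643)) = ((55207/(-356) - 72441*(-1/31028)) - 268660) + (2353*(-1/70077) + 120331*(-1/44643)) = ((55207*(-1/356) + 72441/31028) - 268660) + (-2353/70077 - 120331/44643) = ((-55207/356 + 72441/31028) - 268660) - 2845826822/1042815837 = (-210896725/1380746 - 268660) - 2845826822/1042815837 = -371162117085/1380746 - 2845826822/1042815837 = -387057663154687444357/1439863795674402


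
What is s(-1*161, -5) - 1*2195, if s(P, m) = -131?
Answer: -2326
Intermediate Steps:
s(-1*161, -5) - 1*2195 = -131 - 1*2195 = -131 - 2195 = -2326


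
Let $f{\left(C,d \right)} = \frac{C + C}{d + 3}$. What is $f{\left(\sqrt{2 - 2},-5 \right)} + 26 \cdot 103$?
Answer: $2678$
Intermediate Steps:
$f{\left(C,d \right)} = \frac{2 C}{3 + d}$
$f{\left(\sqrt{2 - 2},-5 \right)} + 26 \cdot 103 = \frac{2 \sqrt{2 - 2}}{3 - 5} + 26 \cdot 103 = \frac{2 \sqrt{0}}{-2} + 2678 = 2 \cdot 0 \left(- \frac{1}{2}\right) + 2678 = 0 + 2678 = 2678$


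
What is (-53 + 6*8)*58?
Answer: -290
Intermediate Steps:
(-53 + 6*8)*58 = (-53 + 48)*58 = -5*58 = -290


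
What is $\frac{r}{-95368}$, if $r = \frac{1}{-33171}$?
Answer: $\frac{1}{3163451928} \approx 3.1611 \cdot 10^{-10}$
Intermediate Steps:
$r = - \frac{1}{33171} \approx -3.0147 \cdot 10^{-5}$
$\frac{r}{-95368} = - \frac{1}{33171 \left(-95368\right)} = \left(- \frac{1}{33171}\right) \left(- \frac{1}{95368}\right) = \frac{1}{3163451928}$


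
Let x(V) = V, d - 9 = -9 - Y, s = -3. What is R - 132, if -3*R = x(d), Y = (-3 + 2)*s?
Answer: -131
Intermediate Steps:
Y = 3 (Y = (-3 + 2)*(-3) = -1*(-3) = 3)
d = -3 (d = 9 + (-9 - 1*3) = 9 + (-9 - 3) = 9 - 12 = -3)
R = 1 (R = -⅓*(-3) = 1)
R - 132 = 1 - 132 = -131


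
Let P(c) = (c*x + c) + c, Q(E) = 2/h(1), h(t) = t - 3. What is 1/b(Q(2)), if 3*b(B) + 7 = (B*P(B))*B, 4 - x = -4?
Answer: -3/17 ≈ -0.17647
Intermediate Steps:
x = 8 (x = 4 - 1*(-4) = 4 + 4 = 8)
h(t) = -3 + t
Q(E) = -1 (Q(E) = 2/(-3 + 1) = 2/(-2) = 2*(-½) = -1)
P(c) = 10*c (P(c) = (c*8 + c) + c = (8*c + c) + c = 9*c + c = 10*c)
b(B) = -7/3 + 10*B³/3 (b(B) = -7/3 + ((B*(10*B))*B)/3 = -7/3 + ((10*B²)*B)/3 = -7/3 + (10*B³)/3 = -7/3 + 10*B³/3)
1/b(Q(2)) = 1/(-7/3 + (10/3)*(-1)³) = 1/(-7/3 + (10/3)*(-1)) = 1/(-7/3 - 10/3) = 1/(-17/3) = -3/17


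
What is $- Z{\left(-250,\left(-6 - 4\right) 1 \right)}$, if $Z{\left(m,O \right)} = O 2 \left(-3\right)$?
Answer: $-60$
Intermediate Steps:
$Z{\left(m,O \right)} = - 6 O$ ($Z{\left(m,O \right)} = 2 O \left(-3\right) = - 6 O$)
$- Z{\left(-250,\left(-6 - 4\right) 1 \right)} = - \left(-6\right) \left(-6 - 4\right) 1 = - \left(-6\right) \left(\left(-10\right) 1\right) = - \left(-6\right) \left(-10\right) = \left(-1\right) 60 = -60$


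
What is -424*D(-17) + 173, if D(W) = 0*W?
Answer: 173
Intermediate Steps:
D(W) = 0
-424*D(-17) + 173 = -424*0 + 173 = 0 + 173 = 173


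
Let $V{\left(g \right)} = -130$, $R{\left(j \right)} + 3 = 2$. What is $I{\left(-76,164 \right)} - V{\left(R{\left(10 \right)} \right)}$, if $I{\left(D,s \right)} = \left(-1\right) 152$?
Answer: $-22$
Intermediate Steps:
$I{\left(D,s \right)} = -152$
$R{\left(j \right)} = -1$ ($R{\left(j \right)} = -3 + 2 = -1$)
$I{\left(-76,164 \right)} - V{\left(R{\left(10 \right)} \right)} = -152 - -130 = -152 + 130 = -22$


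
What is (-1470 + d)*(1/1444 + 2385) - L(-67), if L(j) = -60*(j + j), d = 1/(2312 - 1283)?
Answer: -5221351473929/1485876 ≈ -3.5140e+6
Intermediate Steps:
d = 1/1029 ≈ 0.00097182
L(j) = -120*j
(-1470 + d)*(1/1444 + 2385) - L(-67) = (-1470 + 1/1029)*(1/1444 + 2385) - (-120)*(-67) = -1512629*(1/1444 + 2385)/1029 - 1*8040 = -1512629/1029*3443941/1444 - 8040 = -5209405030889/1485876 - 8040 = -5221351473929/1485876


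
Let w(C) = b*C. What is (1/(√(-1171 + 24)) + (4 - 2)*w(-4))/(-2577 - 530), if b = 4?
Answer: 32/3107 + I*√1147/3563729 ≈ 0.010299 + 9.5034e-6*I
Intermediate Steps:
w(C) = 4*C
(1/(√(-1171 + 24)) + (4 - 2)*w(-4))/(-2577 - 530) = (1/(√(-1171 + 24)) + (4 - 2)*(4*(-4)))/(-2577 - 530) = (1/(√(-1147)) + 2*(-16))/(-3107) = (1/(I*√1147) - 32)*(-1/3107) = (-I*√1147/1147 - 32)*(-1/3107) = (-32 - I*√1147/1147)*(-1/3107) = 32/3107 + I*√1147/3563729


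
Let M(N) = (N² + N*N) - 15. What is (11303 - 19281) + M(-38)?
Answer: -5105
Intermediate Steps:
M(N) = -15 + 2*N² (M(N) = (N² + N²) - 15 = 2*N² - 15 = -15 + 2*N²)
(11303 - 19281) + M(-38) = (11303 - 19281) + (-15 + 2*(-38)²) = -7978 + (-15 + 2*1444) = -7978 + (-15 + 2888) = -7978 + 2873 = -5105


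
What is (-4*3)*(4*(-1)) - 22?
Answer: 26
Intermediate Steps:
(-4*3)*(4*(-1)) - 22 = -12*(-4) - 22 = 48 - 22 = 26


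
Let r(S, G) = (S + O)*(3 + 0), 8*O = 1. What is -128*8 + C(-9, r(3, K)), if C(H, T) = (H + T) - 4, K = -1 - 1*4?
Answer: -8221/8 ≈ -1027.6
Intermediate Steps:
O = 1/8 (O = (1/8)*1 = 1/8 ≈ 0.12500)
K = -5 (K = -1 - 4 = -5)
r(S, G) = 3/8 + 3*S (r(S, G) = (S + 1/8)*(3 + 0) = (1/8 + S)*3 = 3/8 + 3*S)
C(H, T) = -4 + H + T
-128*8 + C(-9, r(3, K)) = -128*8 + (-4 - 9 + (3/8 + 3*3)) = -1024 + (-4 - 9 + (3/8 + 9)) = -1024 + (-4 - 9 + 75/8) = -1024 - 29/8 = -8221/8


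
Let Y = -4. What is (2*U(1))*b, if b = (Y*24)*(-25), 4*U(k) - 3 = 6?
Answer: 10800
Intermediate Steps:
U(k) = 9/4 (U(k) = ¾ + (¼)*6 = ¾ + 3/2 = 9/4)
b = 2400 (b = -4*24*(-25) = -96*(-25) = 2400)
(2*U(1))*b = (2*(9/4))*2400 = (9/2)*2400 = 10800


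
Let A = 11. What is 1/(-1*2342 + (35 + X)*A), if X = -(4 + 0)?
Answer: -1/2001 ≈ -0.00049975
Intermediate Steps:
X = -4 (X = -1*4 = -4)
1/(-1*2342 + (35 + X)*A) = 1/(-1*2342 + (35 - 4)*11) = 1/(-2342 + 31*11) = 1/(-2342 + 341) = 1/(-2001) = -1/2001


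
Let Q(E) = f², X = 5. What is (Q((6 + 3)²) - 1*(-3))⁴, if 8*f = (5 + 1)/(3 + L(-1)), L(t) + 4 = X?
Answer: 364488705441/4294967296 ≈ 84.864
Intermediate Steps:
L(t) = 1 (L(t) = -4 + 5 = 1)
f = 3/16 (f = ((5 + 1)/(3 + 1))/8 = (6/4)/8 = (6*(¼))/8 = (⅛)*(3/2) = 3/16 ≈ 0.18750)
Q(E) = 9/256 (Q(E) = (3/16)² = 9/256)
(Q((6 + 3)²) - 1*(-3))⁴ = (9/256 - 1*(-3))⁴ = (9/256 + 3)⁴ = (777/256)⁴ = 364488705441/4294967296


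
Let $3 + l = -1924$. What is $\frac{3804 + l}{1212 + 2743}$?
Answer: $\frac{1877}{3955} \approx 0.47459$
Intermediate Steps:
$l = -1927$ ($l = -3 - 1924 = -1927$)
$\frac{3804 + l}{1212 + 2743} = \frac{3804 - 1927}{1212 + 2743} = \frac{1877}{3955}$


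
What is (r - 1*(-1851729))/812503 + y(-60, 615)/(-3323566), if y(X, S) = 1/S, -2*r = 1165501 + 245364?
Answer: 1171511062139341/830375258802135 ≈ 1.4108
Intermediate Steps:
r = -1410865/2 (r = -(1165501 + 245364)/2 = -1/2*1410865 = -1410865/2 ≈ -7.0543e+5)
(r - 1*(-1851729))/812503 + y(-60, 615)/(-3323566) = (-1410865/2 - 1*(-1851729))/812503 + 1/(615*(-3323566)) = (-1410865/2 + 1851729)*(1/812503) + (1/615)*(-1/3323566) = (2292593/2)*(1/812503) - 1/2043993090 = 2292593/1625006 - 1/2043993090 = 1171511062139341/830375258802135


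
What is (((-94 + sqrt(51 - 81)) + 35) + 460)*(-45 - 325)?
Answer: -148370 - 370*I*sqrt(30) ≈ -1.4837e+5 - 2026.6*I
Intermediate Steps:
(((-94 + sqrt(51 - 81)) + 35) + 460)*(-45 - 325) = (((-94 + sqrt(-30)) + 35) + 460)*(-370) = (((-94 + I*sqrt(30)) + 35) + 460)*(-370) = ((-59 + I*sqrt(30)) + 460)*(-370) = (401 + I*sqrt(30))*(-370) = -148370 - 370*I*sqrt(30)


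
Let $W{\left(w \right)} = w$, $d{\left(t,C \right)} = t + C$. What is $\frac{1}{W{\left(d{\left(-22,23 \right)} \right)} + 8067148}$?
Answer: $\frac{1}{8067149} \approx 1.2396 \cdot 10^{-7}$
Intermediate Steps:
$d{\left(t,C \right)} = C + t$
$\frac{1}{W{\left(d{\left(-22,23 \right)} \right)} + 8067148} = \frac{1}{\left(23 - 22\right) + 8067148} = \frac{1}{1 + 8067148} = \frac{1}{8067149}$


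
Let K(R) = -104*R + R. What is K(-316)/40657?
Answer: 32548/40657 ≈ 0.80055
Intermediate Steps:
K(R) = -103*R
K(-316)/40657 = -103*(-316)/40657 = 32548*(1/40657) = 32548/40657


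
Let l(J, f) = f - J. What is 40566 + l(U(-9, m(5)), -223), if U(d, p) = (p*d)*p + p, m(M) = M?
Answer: 40563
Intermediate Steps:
U(d, p) = p + d*p² (U(d, p) = (d*p)*p + p = d*p² + p = p + d*p²)
40566 + l(U(-9, m(5)), -223) = 40566 + (-223 - 5*(1 - 9*5)) = 40566 + (-223 - 5*(1 - 45)) = 40566 + (-223 - 5*(-44)) = 40566 + (-223 - 1*(-220)) = 40566 + (-223 + 220) = 40566 - 3 = 40563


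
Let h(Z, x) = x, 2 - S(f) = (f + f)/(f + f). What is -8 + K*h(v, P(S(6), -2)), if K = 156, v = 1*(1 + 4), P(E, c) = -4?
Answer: -632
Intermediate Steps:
S(f) = 1 (S(f) = 2 - (f + f)/(f + f) = 2 - 2*f/(2*f) = 2 - 2*f*1/(2*f) = 2 - 1*1 = 2 - 1 = 1)
v = 5 (v = 1*5 = 5)
-8 + K*h(v, P(S(6), -2)) = -8 + 156*(-4) = -8 - 624 = -632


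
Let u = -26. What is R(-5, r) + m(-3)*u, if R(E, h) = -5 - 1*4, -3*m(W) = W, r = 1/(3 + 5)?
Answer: -35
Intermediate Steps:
r = ⅛ (r = 1/8 = ⅛ ≈ 0.12500)
m(W) = -W/3
R(E, h) = -9 (R(E, h) = -5 - 4 = -9)
R(-5, r) + m(-3)*u = -9 - ⅓*(-3)*(-26) = -9 + 1*(-26) = -9 - 26 = -35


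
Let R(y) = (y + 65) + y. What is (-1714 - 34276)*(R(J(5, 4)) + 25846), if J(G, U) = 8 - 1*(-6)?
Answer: -933544610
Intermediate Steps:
J(G, U) = 14 (J(G, U) = 8 + 6 = 14)
R(y) = 65 + 2*y (R(y) = (65 + y) + y = 65 + 2*y)
(-1714 - 34276)*(R(J(5, 4)) + 25846) = (-1714 - 34276)*((65 + 2*14) + 25846) = -35990*((65 + 28) + 25846) = -35990*(93 + 25846) = -35990*25939 = -933544610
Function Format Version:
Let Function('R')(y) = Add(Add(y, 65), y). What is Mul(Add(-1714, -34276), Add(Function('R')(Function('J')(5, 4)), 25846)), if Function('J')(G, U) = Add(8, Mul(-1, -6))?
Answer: -933544610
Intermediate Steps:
Function('J')(G, U) = 14 (Function('J')(G, U) = Add(8, 6) = 14)
Function('R')(y) = Add(65, Mul(2, y)) (Function('R')(y) = Add(Add(65, y), y) = Add(65, Mul(2, y)))
Mul(Add(-1714, -34276), Add(Function('R')(Function('J')(5, 4)), 25846)) = Mul(Add(-1714, -34276), Add(Add(65, Mul(2, 14)), 25846)) = Mul(-35990, Add(Add(65, 28), 25846)) = Mul(-35990, Add(93, 25846)) = Mul(-35990, 25939) = -933544610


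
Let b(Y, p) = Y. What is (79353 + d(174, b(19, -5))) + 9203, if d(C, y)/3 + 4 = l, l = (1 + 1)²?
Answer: 88556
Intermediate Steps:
l = 4 (l = 2² = 4)
d(C, y) = 0 (d(C, y) = -12 + 3*4 = -12 + 12 = 0)
(79353 + d(174, b(19, -5))) + 9203 = (79353 + 0) + 9203 = 79353 + 9203 = 88556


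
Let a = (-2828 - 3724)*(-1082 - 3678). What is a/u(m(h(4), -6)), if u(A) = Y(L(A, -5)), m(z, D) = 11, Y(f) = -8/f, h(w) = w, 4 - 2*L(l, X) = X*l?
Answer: -115003980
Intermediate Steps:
L(l, X) = 2 - X*l/2
u(A) = -8/(2 + 5*A/2) (u(A) = -8/(2 - 1/2*(-5)*A) = -8/(2 + 5*A/2))
a = 31187520 (a = -6552*(-4760) = 31187520)
a/u(m(h(4), -6)) = 31187520/((-16/(4 + 5*11))) = 31187520/((-16/(4 + 55))) = 31187520/((-16/59)) = 31187520/((-16*1/59)) = 31187520/(-16/59) = 31187520*(-59/16) = -115003980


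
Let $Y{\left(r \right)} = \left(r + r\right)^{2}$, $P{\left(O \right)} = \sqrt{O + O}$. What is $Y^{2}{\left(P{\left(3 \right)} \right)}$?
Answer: $576$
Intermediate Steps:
$P{\left(O \right)} = \sqrt{2} \sqrt{O}$ ($P{\left(O \right)} = \sqrt{2 O} = \sqrt{2} \sqrt{O}$)
$Y{\left(r \right)} = 4 r^{2}$ ($Y{\left(r \right)} = \left(2 r\right)^{2} = 4 r^{2}$)
$Y^{2}{\left(P{\left(3 \right)} \right)} = \left(4 \left(\sqrt{2} \sqrt{3}\right)^{2}\right)^{2} = \left(4 \left(\sqrt{6}\right)^{2}\right)^{2} = \left(4 \cdot 6\right)^{2} = 24^{2} = 576$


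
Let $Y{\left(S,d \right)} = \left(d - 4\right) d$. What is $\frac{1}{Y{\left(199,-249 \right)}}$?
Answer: $\frac{1}{62997} \approx 1.5874 \cdot 10^{-5}$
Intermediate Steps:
$Y{\left(S,d \right)} = d \left(-4 + d\right)$ ($Y{\left(S,d \right)} = \left(-4 + d\right) d = d \left(-4 + d\right)$)
$\frac{1}{Y{\left(199,-249 \right)}} = \frac{1}{\left(-249\right) \left(-4 - 249\right)} = \frac{1}{\left(-249\right) \left(-253\right)} = \frac{1}{62997}$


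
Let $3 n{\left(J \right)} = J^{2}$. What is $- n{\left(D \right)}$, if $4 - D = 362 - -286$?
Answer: $- \frac{414736}{3} \approx -1.3825 \cdot 10^{5}$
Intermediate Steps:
$D = -644$ ($D = 4 - \left(362 - -286\right) = 4 - \left(362 + 286\right) = 4 - 648 = -644$)
$n{\left(J \right)} = \frac{J^{2}}{3}$
$- n{\left(D \right)} = - \frac{\left(-644\right)^{2}}{3} = - \frac{414736}{3}$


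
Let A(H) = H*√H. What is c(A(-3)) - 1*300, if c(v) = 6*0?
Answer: -300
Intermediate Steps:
A(H) = H^(3/2)
c(v) = 0
c(A(-3)) - 1*300 = 0 - 1*300 = 0 - 300 = -300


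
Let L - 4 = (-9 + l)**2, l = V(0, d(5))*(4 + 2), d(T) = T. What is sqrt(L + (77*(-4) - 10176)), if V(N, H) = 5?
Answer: I*sqrt(10039) ≈ 100.19*I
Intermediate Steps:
l = 30 (l = 5*(4 + 2) = 5*6 = 30)
L = 445 (L = 4 + (-9 + 30)**2 = 4 + 21**2 = 4 + 441 = 445)
sqrt(L + (77*(-4) - 10176)) = sqrt(445 + (77*(-4) - 10176)) = sqrt(445 + (-308 - 10176)) = sqrt(445 - 10484) = sqrt(-10039) = I*sqrt(10039)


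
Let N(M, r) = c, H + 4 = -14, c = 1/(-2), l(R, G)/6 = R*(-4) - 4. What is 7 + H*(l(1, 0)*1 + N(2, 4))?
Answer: 880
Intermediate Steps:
l(R, G) = -24 - 24*R (l(R, G) = 6*(R*(-4) - 4) = 6*(-4*R - 4) = 6*(-4 - 4*R) = -24 - 24*R)
c = -½ (c = 1*(-½) = -½ ≈ -0.50000)
H = -18 (H = -4 - 14 = -18)
N(M, r) = -½
7 + H*(l(1, 0)*1 + N(2, 4)) = 7 - 18*((-24 - 24*1)*1 - ½) = 7 - 18*((-24 - 24)*1 - ½) = 7 - 18*(-48*1 - ½) = 7 - 18*(-48 - ½) = 7 - 18*(-97/2) = 7 + 873 = 880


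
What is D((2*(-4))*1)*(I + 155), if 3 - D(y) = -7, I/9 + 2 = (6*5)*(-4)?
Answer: -9430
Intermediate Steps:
I = -1098 (I = -18 + 9*((6*5)*(-4)) = -18 + 9*(30*(-4)) = -18 + 9*(-120) = -18 - 1080 = -1098)
D(y) = 10 (D(y) = 3 - 1*(-7) = 3 + 7 = 10)
D((2*(-4))*1)*(I + 155) = 10*(-1098 + 155) = 10*(-943) = -9430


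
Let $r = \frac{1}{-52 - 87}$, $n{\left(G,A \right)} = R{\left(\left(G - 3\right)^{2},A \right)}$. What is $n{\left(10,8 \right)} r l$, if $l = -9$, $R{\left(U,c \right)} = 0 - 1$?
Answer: $- \frac{9}{139} \approx -0.064748$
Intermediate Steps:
$R{\left(U,c \right)} = -1$
$n{\left(G,A \right)} = -1$
$r = - \frac{1}{139}$ ($r = \frac{1}{-139} = - \frac{1}{139} \approx -0.0071942$)
$n{\left(10,8 \right)} r l = \left(-1\right) \left(- \frac{1}{139}\right) \left(-9\right) = \frac{1}{139} \left(-9\right) = - \frac{9}{139}$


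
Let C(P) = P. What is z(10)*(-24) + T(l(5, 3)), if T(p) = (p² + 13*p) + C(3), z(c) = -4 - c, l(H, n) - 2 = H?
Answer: 479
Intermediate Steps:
l(H, n) = 2 + H
T(p) = 3 + p² + 13*p (T(p) = (p² + 13*p) + 3 = 3 + p² + 13*p)
z(10)*(-24) + T(l(5, 3)) = (-4 - 1*10)*(-24) + (3 + (2 + 5)² + 13*(2 + 5)) = (-4 - 10)*(-24) + (3 + 7² + 13*7) = -14*(-24) + (3 + 49 + 91) = 336 + 143 = 479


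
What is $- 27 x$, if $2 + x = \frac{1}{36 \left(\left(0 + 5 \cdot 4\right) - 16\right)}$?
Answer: $\frac{861}{16} \approx 53.813$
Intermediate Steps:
$x = - \frac{287}{144}$ ($x = -2 + \frac{1}{36 \left(\left(0 + 5 \cdot 4\right) - 16\right)} = -2 + \frac{1}{36 \left(\left(0 + 20\right) - 16\right)} = -2 + \frac{1}{36 \left(20 - 16\right)} = -2 + \frac{1}{36 \cdot 4} = -2 + \frac{1}{144} = - \frac{287}{144} \approx -1.9931$)
$- 27 x = \left(-27\right) \left(- \frac{287}{144}\right) = \frac{861}{16}$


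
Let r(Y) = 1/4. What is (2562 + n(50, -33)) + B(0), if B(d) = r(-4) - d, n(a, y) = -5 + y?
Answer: 10097/4 ≈ 2524.3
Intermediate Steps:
r(Y) = 1/4
B(d) = 1/4 - d
(2562 + n(50, -33)) + B(0) = (2562 + (-5 - 33)) + (1/4 - 1*0) = (2562 - 38) + (1/4 + 0) = 2524 + 1/4 = 10097/4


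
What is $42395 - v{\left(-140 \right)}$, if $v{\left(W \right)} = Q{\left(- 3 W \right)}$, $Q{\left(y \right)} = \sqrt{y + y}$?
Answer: $42395 - 2 \sqrt{210} \approx 42366.0$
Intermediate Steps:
$Q{\left(y \right)} = \sqrt{2} \sqrt{y}$ ($Q{\left(y \right)} = \sqrt{2 y} = \sqrt{2} \sqrt{y}$)
$v{\left(W \right)} = \sqrt{6} \sqrt{- W}$ ($v{\left(W \right)} = \sqrt{2} \sqrt{- 3 W} = \sqrt{2} \sqrt{3} \sqrt{- W} = \sqrt{6} \sqrt{- W}$)
$42395 - v{\left(-140 \right)} = 42395 - \sqrt{6} \sqrt{\left(-1\right) \left(-140\right)} = 42395 - \sqrt{6} \sqrt{140} = 42395 - \sqrt{6} \cdot 2 \sqrt{35} = 42395 - 2 \sqrt{210}$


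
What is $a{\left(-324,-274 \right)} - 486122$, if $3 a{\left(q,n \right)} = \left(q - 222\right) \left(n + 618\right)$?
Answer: $-548730$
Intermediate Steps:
$a{\left(q,n \right)} = \frac{\left(-222 + q\right) \left(618 + n\right)}{3}$ ($a{\left(q,n \right)} = \frac{\left(q - 222\right) \left(n + 618\right)}{3} = \frac{\left(-222 + q\right) \left(618 + n\right)}{3}$)
$a{\left(-324,-274 \right)} - 486122 = \left(-45732 - -20276 + 206 \left(-324\right) + \frac{1}{3} \left(-274\right) \left(-324\right)\right) - 486122 = \left(-45732 + 20276 - 66744 + 29592\right) - 486122 = -62608 - 486122 = -548730$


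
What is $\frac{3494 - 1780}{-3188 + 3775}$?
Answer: $\frac{1714}{587} \approx 2.9199$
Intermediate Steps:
$\frac{3494 - 1780}{-3188 + 3775} = \frac{1714}{587}$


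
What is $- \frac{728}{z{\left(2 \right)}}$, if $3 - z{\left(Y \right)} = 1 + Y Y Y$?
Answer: $\frac{364}{3} \approx 121.33$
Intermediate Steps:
$z{\left(Y \right)} = 2 - Y^{3}$ ($z{\left(Y \right)} = 3 - \left(1 + Y Y Y\right) = 3 - \left(1 + Y^{2} Y\right) = 3 - \left(1 + Y^{3}\right) = 2 - Y^{3}$)
$- \frac{728}{z{\left(2 \right)}} = - \frac{728}{2 - 2^{3}} = - \frac{728}{2 - 8} = - \frac{728}{-6} = \left(-728\right) \left(- \frac{1}{6}\right) = \frac{364}{3}$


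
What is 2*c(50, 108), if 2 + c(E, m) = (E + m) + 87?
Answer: 486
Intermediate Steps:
c(E, m) = 85 + E + m (c(E, m) = -2 + ((E + m) + 87) = -2 + (87 + E + m) = 85 + E + m)
2*c(50, 108) = 2*(85 + 50 + 108) = 2*243 = 486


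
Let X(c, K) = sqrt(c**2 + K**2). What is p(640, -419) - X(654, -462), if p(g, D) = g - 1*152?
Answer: 488 - 6*sqrt(17810) ≈ -312.72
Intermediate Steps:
p(g, D) = -152 + g (p(g, D) = g - 152 = -152 + g)
X(c, K) = sqrt(K**2 + c**2)
p(640, -419) - X(654, -462) = (-152 + 640) - sqrt((-462)**2 + 654**2) = 488 - sqrt(213444 + 427716) = 488 - sqrt(641160) = 488 - 6*sqrt(17810)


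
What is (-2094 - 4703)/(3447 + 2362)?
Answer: -6797/5809 ≈ -1.1701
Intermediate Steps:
(-2094 - 4703)/(3447 + 2362) = -6797/5809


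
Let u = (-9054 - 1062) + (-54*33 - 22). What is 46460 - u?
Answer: 58380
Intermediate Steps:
u = -11920 (u = -10116 + (-1782 - 22) = -10116 - 1804 = -11920)
46460 - u = 46460 - 1*(-11920) = 46460 + 11920 = 58380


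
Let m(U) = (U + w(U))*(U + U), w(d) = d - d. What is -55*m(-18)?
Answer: -35640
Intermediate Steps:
w(d) = 0
m(U) = 2*U² (m(U) = (U + 0)*(U + U) = U*(2*U) = 2*U²)
-55*m(-18) = -110*(-18)² = -110*324 = -55*648 = -35640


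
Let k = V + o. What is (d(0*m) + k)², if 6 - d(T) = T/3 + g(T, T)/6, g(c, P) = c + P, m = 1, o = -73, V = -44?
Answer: 12321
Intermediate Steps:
g(c, P) = P + c
k = -117 (k = -44 - 73 = -117)
d(T) = 6 - 2*T/3 (d(T) = 6 - (T/3 + (T + T)/6) = 6 - (T*(⅓) + (2*T)*(⅙)) = 6 - (T/3 + T/3) = 6 - 2*T/3)
(d(0*m) + k)² = ((6 - 0) - 117)² = ((6 - ⅔*0) - 117)² = ((6 + 0) - 117)² = (6 - 117)² = (-111)² = 12321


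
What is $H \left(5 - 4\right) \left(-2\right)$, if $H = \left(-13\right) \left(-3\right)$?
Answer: $-78$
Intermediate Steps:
$H = 39$
$H \left(5 - 4\right) \left(-2\right) = 39 \left(5 - 4\right) \left(-2\right) = 39 \cdot 1 \left(-2\right) = 39 \left(-2\right) = -78$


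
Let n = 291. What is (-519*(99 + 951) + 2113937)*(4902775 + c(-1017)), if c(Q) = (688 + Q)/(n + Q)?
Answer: 5584675829656273/726 ≈ 7.6924e+12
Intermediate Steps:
c(Q) = (688 + Q)/(291 + Q)
(-519*(99 + 951) + 2113937)*(4902775 + c(-1017)) = (-519*(99 + 951) + 2113937)*(4902775 + (688 - 1017)/(291 - 1017)) = (-519*1050 + 2113937)*(4902775 - 329/(-726)) = (-544950 + 2113937)*(4902775 - 1/726*(-329)) = 1568987*(4902775 + 329/726) = 1568987*(3559414979/726) = 5584675829656273/726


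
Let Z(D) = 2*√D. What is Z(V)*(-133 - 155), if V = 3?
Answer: -576*√3 ≈ -997.66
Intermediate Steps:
Z(V)*(-133 - 155) = (2*√3)*(-133 - 155) = (2*√3)*(-288) = -576*√3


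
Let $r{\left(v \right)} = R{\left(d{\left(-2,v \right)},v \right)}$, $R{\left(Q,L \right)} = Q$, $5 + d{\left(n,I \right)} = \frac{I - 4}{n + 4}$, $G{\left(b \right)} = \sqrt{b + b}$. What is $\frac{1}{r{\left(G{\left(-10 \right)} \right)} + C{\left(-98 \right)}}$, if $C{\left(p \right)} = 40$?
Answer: $\frac{33}{1094} - \frac{i \sqrt{5}}{1094} \approx 0.030165 - 0.0020439 i$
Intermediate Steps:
$G{\left(b \right)} = \sqrt{2} \sqrt{b}$ ($G{\left(b \right)} = \sqrt{2 b} = \sqrt{2} \sqrt{b}$)
$d{\left(n,I \right)} = -5 + \frac{-4 + I}{4 + n}$ ($d{\left(n,I \right)} = -5 + \frac{I - 4}{n + 4} = -5 + \frac{-4 + I}{4 + n}$)
$r{\left(v \right)} = -7 + \frac{v}{2}$ ($r{\left(v \right)} = \frac{-24 + v - -10}{4 - 2} = \frac{-24 + v + 10}{2} = \frac{-14 + v}{2} = -7 + \frac{v}{2}$)
$\frac{1}{r{\left(G{\left(-10 \right)} \right)} + C{\left(-98 \right)}} = \frac{1}{\left(-7 + \frac{\sqrt{2} \sqrt{-10}}{2}\right) + 40} = \frac{1}{\left(-7 + \frac{\sqrt{2} i \sqrt{10}}{2}\right) + 40} = \frac{1}{\left(-7 + \frac{2 i \sqrt{5}}{2}\right) + 40} = \frac{1}{\left(-7 + i \sqrt{5}\right) + 40} = \frac{1}{33 + i \sqrt{5}}$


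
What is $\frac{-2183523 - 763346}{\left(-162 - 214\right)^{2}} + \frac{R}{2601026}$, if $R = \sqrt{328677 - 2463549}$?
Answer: $- \frac{2946869}{141376} + \frac{3 i \sqrt{59302}}{1300513} \approx -20.844 + 0.00056175 i$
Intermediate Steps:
$R = 6 i \sqrt{59302}$ ($R = \sqrt{-2134872} = 6 i \sqrt{59302} \approx 1461.1 i$)
$\frac{-2183523 - 763346}{\left(-162 - 214\right)^{2}} + \frac{R}{2601026} = \frac{-2183523 - 763346}{\left(-162 - 214\right)^{2}} + \frac{6 i \sqrt{59302}}{2601026} = - \frac{2946869}{\left(-376\right)^{2}} + 6 i \sqrt{59302} \cdot \frac{1}{2601026} = - \frac{2946869}{141376} + \frac{3 i \sqrt{59302}}{1300513}$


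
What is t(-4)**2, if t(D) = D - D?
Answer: 0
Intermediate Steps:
t(D) = 0
t(-4)**2 = 0**2 = 0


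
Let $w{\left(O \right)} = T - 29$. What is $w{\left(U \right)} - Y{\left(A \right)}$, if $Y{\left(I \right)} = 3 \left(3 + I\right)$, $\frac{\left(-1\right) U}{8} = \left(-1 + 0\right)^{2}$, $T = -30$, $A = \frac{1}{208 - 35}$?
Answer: $- \frac{11767}{173} \approx -68.017$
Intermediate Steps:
$A = \frac{1}{173} \approx 0.0057803$
$U = -8$ ($U = - 8 \left(-1 + 0\right)^{2} = - 8 \left(-1\right)^{2} = \left(-8\right) 1 = -8$)
$Y{\left(I \right)} = 9 + 3 I$
$w{\left(O \right)} = -59$ ($w{\left(O \right)} = -30 - 29 = -59$)
$w{\left(U \right)} - Y{\left(A \right)} = -59 - \left(9 + 3 \cdot \frac{1}{173}\right) = -59 - \left(9 + \frac{3}{173}\right) = -59 - \frac{1560}{173} = - \frac{11767}{173}$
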